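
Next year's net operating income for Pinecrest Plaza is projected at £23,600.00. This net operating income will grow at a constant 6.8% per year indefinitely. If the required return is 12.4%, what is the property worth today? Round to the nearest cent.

£421428.57

Growing perpetuity: P = D₁ / (r − g) = £23,600.0000 / (0.124 − 0.068) = £421,428.57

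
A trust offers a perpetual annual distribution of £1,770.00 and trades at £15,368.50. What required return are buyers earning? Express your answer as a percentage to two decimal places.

P = C/r ⇒ r = C/P = £1,770.00/£15,368.50 = 0.115171

11.52%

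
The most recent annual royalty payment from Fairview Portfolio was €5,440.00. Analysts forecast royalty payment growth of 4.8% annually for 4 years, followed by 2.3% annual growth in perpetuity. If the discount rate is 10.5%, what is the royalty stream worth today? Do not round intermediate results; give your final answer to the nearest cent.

€74005.57

D_1 = 5701.12000
D_2 = 5974.77376
D_3 = 6261.56290
D_4 = 6562.11792
Terminal value at year 4: TV = D_4×(1+g_2)/(r−g_2) = 6713.04663/0.082 = 81866.42234
P_0 = D_1/(1+r)^1 + D_2/(1+r)^2 + D_3/(1+r)^3 + D_4/(1+r)^4 + TV/(1+r)^4
    = 5159.38462 + 4893.24441 + 4640.83271 + 4401.44134 + 54910.66452 = 74005.56760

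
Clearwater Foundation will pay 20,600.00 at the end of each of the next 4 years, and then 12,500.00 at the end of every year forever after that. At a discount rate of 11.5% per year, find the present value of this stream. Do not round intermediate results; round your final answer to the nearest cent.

133559.52

PV of 4-year annuity: 20,600.00 × [1 − (1+0.115)^−4] / 0.115 = 63234.04427
Perpetuity value at year 4: 12,500.00 / 0.115 = 108695.65217
PV of perpetuity: 108695.65217 / (1+0.115)^4 = 70325.47968
Total PV = 63234.04427 + 70325.47968 = 133559.52395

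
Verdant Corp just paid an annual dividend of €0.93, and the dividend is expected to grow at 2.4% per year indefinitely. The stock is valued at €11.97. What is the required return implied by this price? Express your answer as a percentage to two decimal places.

10.36%

D₁ = €0.93 × 1.024 = €0.9523
P = D₁/(r − g) ⇒ r = D₁/P + g = €0.9523/€11.97 + 0.024 = 0.079559 + 0.024 = 0.103559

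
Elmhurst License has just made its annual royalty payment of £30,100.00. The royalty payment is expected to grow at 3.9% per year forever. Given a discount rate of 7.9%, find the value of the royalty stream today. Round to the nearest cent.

D₁ = D₀ × (1 + g) = £30,100.00 × 1.039 = £31,273.9000
Growing perpetuity: P = D₁ / (r − g) = £31,273.9000 / (0.079 − 0.039) = £781,847.50

£781847.50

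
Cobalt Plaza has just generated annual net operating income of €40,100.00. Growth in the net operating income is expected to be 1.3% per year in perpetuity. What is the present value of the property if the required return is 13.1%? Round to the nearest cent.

D₁ = D₀ × (1 + g) = €40,100.00 × 1.013 = €40,621.3000
Growing perpetuity: P = D₁ / (r − g) = €40,621.3000 / (0.131 − 0.013) = €344,248.31

€344248.31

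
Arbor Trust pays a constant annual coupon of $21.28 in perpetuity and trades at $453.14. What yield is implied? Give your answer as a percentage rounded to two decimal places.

P = C/r ⇒ r = C/P = $21.28/$453.14 = 0.046961

4.70%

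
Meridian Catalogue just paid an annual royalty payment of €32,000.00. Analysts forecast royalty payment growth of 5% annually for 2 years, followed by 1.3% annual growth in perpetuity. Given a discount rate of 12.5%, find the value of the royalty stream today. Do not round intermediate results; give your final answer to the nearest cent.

D_1 = 33600.00000
D_2 = 35280.00000
Terminal value at year 2: TV = D_2×(1+g_2)/(r−g_2) = 35738.64000/0.112 = 319095.00000
P_0 = D_1/(1+r)^1 + D_2/(1+r)^2 + TV/(1+r)^2
    = 29866.66667 + 27875.55556 + 252124.44444 = 309866.66667

€309866.67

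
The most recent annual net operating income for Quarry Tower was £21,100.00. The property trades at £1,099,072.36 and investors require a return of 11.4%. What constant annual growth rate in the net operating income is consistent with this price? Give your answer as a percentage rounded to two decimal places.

P = D₀(1+g)/(r−g) ⇒ P(r−g) = D₀(1+g) ⇒ g(P+D₀) = P·r − D₀
g = (P·r − D₀)/(P + D₀) = (£1,099,072.36×0.114 − £21,100.00) / (£1,099,072.36 + £21,100.00) = 0.093016

9.30%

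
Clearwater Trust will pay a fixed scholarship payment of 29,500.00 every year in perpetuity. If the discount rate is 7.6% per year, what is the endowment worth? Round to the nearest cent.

388157.89

Level perpetuity: PV = C / r = 29,500.00 / 0.076 = 388,157.89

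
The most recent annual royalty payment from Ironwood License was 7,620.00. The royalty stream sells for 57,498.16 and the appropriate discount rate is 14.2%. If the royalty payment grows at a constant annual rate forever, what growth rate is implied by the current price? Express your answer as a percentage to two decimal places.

0.84%

P = D₀(1+g)/(r−g) ⇒ P(r−g) = D₀(1+g) ⇒ g(P+D₀) = P·r − D₀
g = (P·r − D₀)/(P + D₀) = (57,498.16×0.142 − 7,620.00) / (57,498.16 + 7,620.00) = 0.008365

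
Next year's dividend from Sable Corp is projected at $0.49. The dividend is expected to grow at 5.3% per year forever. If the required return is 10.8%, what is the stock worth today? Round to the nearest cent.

Growing perpetuity: P = D₁ / (r − g) = $0.4900 / (0.108 − 0.053) = $8.91

$8.91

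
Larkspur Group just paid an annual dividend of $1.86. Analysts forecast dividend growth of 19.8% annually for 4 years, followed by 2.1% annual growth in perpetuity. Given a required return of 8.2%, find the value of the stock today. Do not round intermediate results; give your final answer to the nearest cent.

$56.45

D_1 = 2.22828
D_2 = 2.66948
D_3 = 3.19804
D_4 = 3.83125
Terminal value at year 4: TV = D_4×(1+g_2)/(r−g_2) = 3.91170/0.061 = 64.12629
P_0 = D_1/(1+r)^1 + D_2/(1+r)^2 + D_3/(1+r)^3 + D_4/(1+r)^4 + TV/(1+r)^4
    = 2.05941 + 2.28020 + 2.52465 + 2.79532 + 46.78720 = 56.44678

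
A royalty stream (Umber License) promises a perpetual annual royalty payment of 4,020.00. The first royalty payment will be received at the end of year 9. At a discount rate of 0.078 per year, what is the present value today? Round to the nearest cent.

Value at end of year 8: C / r = 4,020.00 / 0.078 = 51,538.4615
Discount to today: PV = 51,538.4615 / (1 + 0.078)^8 = 51,538.4615 / 1.823686 = 28,260.60

28260.60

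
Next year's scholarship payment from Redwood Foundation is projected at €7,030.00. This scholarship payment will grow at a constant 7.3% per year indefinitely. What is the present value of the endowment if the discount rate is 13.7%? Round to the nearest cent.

Growing perpetuity: P = D₁ / (r − g) = €7,030.0000 / (0.137 − 0.073) = €109,843.75

€109843.75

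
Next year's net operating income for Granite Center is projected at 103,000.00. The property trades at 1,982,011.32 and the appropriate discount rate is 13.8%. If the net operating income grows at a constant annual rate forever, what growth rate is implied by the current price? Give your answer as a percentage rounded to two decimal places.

P = D₁/(r−g) ⇒ g = r − D₁/P = 0.138 − 103,000.00/1,982,011.32 = 0.086033

8.60%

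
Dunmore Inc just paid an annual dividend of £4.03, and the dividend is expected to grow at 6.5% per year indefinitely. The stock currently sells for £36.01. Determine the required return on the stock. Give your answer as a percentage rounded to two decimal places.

18.42%

D₁ = £4.03 × 1.065 = £4.2920
P = D₁/(r − g) ⇒ r = D₁/P + g = £4.2920/£36.01 + 0.065 = 0.119188 + 0.065 = 0.184188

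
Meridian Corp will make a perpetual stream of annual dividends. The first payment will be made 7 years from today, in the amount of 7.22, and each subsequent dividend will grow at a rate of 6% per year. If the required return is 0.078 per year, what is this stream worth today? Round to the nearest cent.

255.59

Value at end of year 6: C₁ / (r − g) = 7.22 / (0.078 − 0.06) = 401.1111
Discount to today: PV = 401.1111 / (1 + 0.078)^6 = 401.1111 / 1.569324 = 255.59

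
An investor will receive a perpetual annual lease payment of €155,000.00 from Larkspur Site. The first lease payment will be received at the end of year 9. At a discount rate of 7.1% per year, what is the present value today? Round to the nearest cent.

Value at end of year 8: C / r = €155,000.00 / 0.071 = €2,183,098.5915
Discount to today: PV = €2,183,098.5915 / (1 + 0.071)^8 = €2,183,098.5915 / 1.731075 = €1,261,123.40

€1261123.40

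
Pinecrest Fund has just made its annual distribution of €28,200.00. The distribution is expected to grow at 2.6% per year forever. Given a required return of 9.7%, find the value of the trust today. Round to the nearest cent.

€407509.86

D₁ = D₀ × (1 + g) = €28,200.00 × 1.026 = €28,933.2000
Growing perpetuity: P = D₁ / (r − g) = €28,933.2000 / (0.097 − 0.026) = €407,509.86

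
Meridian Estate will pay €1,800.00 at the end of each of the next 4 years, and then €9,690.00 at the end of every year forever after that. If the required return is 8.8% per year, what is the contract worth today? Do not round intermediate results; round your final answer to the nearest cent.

PV of 4-year annuity: €1,800.00 × [1 − (1+0.088)^−4] / 0.088 = 5857.18771
Perpetuity value at year 4: €9,690.00 / 0.088 = 110113.63636
PV of perpetuity: 110113.63636 / (1+0.088)^4 = 78582.44250
Total PV = 5857.18771 + 78582.44250 = 84439.63022

€84439.63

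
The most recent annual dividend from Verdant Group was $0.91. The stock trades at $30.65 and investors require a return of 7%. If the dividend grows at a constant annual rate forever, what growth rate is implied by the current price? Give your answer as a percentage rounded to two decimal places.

P = D₀(1+g)/(r−g) ⇒ P(r−g) = D₀(1+g) ⇒ g(P+D₀) = P·r − D₀
g = (P·r − D₀)/(P + D₀) = ($30.65×0.07 − $0.91) / ($30.65 + $0.91) = 0.039148

3.91%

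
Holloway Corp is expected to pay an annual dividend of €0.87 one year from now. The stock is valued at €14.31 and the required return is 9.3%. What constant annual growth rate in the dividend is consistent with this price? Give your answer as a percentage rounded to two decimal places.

P = D₁/(r−g) ⇒ g = r − D₁/P = 0.093 − €0.87/€14.31 = 0.032203

3.22%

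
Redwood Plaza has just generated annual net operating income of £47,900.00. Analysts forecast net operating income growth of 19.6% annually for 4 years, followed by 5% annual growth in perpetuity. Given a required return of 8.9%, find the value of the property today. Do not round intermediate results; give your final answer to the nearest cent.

D_1 = 57288.40000
D_2 = 68516.92640
D_3 = 81946.24397
D_4 = 98007.70779
Terminal value at year 4: TV = D_4×(1+g_2)/(r−g_2) = 102908.09318/0.039 = 2638669.05598
P_0 = D_1/(1+r)^1 + D_2/(1+r)^2 + D_3/(1+r)^3 + D_4/(1+r)^4 + TV/(1+r)^4
    = 52606.42792 + 57775.28722 + 63452.01425 + 69686.50968 + 1876175.26070 = 2119695.49977

£2119695.50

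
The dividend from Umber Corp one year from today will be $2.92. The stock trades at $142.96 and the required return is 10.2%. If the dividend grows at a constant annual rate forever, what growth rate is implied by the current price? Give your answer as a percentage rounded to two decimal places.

8.16%

P = D₁/(r−g) ⇒ g = r − D₁/P = 0.102 − $2.92/$142.96 = 0.081575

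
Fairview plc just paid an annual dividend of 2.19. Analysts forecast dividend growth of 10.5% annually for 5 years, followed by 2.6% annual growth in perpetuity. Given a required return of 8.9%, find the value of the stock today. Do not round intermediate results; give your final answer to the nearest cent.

D_1 = 2.41995
D_2 = 2.67404
D_3 = 2.95482
D_4 = 3.26508
D_5 = 3.60791
Terminal value at year 5: TV = D_5×(1+g_2)/(r−g_2) = 3.70171/0.063 = 58.75737
P_0 = D_1/(1+r)^1 + D_2/(1+r)^2 + D_3/(1+r)^3 + D_4/(1+r)^4 + D_5/(1+r)^5 + TV/(1+r)^5
    = 2.22218 + 2.25483 + 2.28795 + 2.32157 + 2.35568 + 38.36391 = 49.80612

49.81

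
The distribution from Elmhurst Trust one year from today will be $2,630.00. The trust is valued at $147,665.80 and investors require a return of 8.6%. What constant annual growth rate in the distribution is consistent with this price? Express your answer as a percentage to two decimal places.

P = D₁/(r−g) ⇒ g = r − D₁/P = 0.086 − $2,630.00/$147,665.80 = 0.068190

6.82%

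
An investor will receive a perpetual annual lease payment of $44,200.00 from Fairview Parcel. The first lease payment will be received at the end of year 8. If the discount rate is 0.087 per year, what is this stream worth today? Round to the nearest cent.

Value at end of year 7: C / r = $44,200.00 / 0.087 = $508,045.9770
Discount to today: PV = $508,045.9770 / (1 + 0.087)^7 = $508,045.9770 / 1.793109 = $283,332.38

$283332.38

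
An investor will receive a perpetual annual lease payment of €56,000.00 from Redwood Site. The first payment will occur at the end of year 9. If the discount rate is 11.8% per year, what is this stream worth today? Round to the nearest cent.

€194433.72

Value at end of year 8: C / r = €56,000.00 / 0.118 = €474,576.2712
Discount to today: PV = €474,576.2712 / (1 + 0.118)^8 = €474,576.2712 / 2.440813 = €194,433.72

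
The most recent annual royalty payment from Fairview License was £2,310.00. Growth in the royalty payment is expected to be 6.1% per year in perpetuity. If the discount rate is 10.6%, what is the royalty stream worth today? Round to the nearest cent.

D₁ = D₀ × (1 + g) = £2,310.00 × 1.061 = £2,450.9100
Growing perpetuity: P = D₁ / (r − g) = £2,450.9100 / (0.106 − 0.061) = £54,464.67

£54464.67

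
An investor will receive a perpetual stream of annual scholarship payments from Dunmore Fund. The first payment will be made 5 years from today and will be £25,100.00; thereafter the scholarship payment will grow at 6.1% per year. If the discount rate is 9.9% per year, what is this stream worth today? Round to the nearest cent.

Value at end of year 4: C₁ / (r − g) = £25,100.00 / (0.099 − 0.061) = £660,526.3158
Discount to today: PV = £660,526.3158 / (1 + 0.099)^4 = £660,526.3158 / 1.458783 = £452,792.64

£452792.64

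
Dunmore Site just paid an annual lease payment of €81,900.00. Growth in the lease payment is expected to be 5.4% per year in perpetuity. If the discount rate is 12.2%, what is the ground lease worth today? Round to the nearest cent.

D₁ = D₀ × (1 + g) = €81,900.00 × 1.054 = €86,322.6000
Growing perpetuity: P = D₁ / (r − g) = €86,322.6000 / (0.122 − 0.054) = €1,269,450.00

€1269450.00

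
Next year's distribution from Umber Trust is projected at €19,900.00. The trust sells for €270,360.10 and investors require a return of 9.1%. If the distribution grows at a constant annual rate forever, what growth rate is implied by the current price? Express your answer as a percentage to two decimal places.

P = D₁/(r−g) ⇒ g = r − D₁/P = 0.091 − €19,900.00/€270,360.10 = 0.017394

1.74%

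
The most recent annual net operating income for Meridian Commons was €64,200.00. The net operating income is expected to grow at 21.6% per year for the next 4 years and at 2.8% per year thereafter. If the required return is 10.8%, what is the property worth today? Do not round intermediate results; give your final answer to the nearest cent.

D_1 = 78067.20000
D_2 = 94929.71520
D_3 = 115434.53368
D_4 = 140368.39296
Terminal value at year 4: TV = D_4×(1+g_2)/(r−g_2) = 144298.70796/0.08 = 1803733.84952
P_0 = D_1/(1+r)^1 + D_2/(1+r)^2 + D_3/(1+r)^3 + D_4/(1+r)^4 + TV/(1+r)^4
    = 70457.76173 + 77325.48580 + 84862.62702 + 93134.43543 + 1196777.49522 = 1522557.80519

€1522557.81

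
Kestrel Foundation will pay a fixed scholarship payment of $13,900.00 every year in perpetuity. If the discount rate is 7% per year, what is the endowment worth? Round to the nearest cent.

Level perpetuity: PV = C / r = $13,900.00 / 0.07 = $198,571.43

$198571.43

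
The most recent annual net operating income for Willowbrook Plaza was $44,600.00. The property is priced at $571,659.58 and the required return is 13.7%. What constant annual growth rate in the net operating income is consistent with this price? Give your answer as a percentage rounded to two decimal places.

5.47%

P = D₀(1+g)/(r−g) ⇒ P(r−g) = D₀(1+g) ⇒ g(P+D₀) = P·r − D₀
g = (P·r − D₀)/(P + D₀) = ($571,659.58×0.137 − $44,600.00) / ($571,659.58 + $44,600.00) = 0.054713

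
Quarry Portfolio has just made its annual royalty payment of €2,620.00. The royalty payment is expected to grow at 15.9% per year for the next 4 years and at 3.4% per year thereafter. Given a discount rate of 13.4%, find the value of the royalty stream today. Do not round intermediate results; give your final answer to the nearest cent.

€40630.40

D_1 = 3036.58000
D_2 = 3519.39622
D_3 = 4078.98022
D_4 = 4727.53807
Terminal value at year 4: TV = D_4×(1+g_2)/(r−g_2) = 4888.27437/0.1 = 48882.74368
P_0 = D_1/(1+r)^1 + D_2/(1+r)^2 + D_3/(1+r)^3 + D_4/(1+r)^4 + TV/(1+r)^4
    = 2677.76014 + 2736.79365 + 2797.12861 + 2858.79370 + 29559.92690 = 40630.40301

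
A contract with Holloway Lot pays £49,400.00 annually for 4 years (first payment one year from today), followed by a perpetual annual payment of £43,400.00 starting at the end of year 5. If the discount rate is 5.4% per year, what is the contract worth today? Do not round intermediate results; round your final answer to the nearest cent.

PV of 4-year annuity: £49,400.00 × [1 − (1+0.054)^−4] / 0.054 = 173554.50705
Perpetuity value at year 4: £43,400.00 / 0.054 = 803703.70370
PV of perpetuity: 803703.70370 / (1+0.054)^4 = 651228.69144
Total PV = 173554.50705 + 651228.69144 = 824783.19849

£824783.20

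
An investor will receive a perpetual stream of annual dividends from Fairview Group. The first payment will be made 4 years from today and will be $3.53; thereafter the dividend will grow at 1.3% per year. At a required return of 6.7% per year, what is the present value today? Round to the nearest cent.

Value at end of year 3: C₁ / (r − g) = $3.53 / (0.067 − 0.013) = $65.3704
Discount to today: PV = $65.3704 / (1 + 0.067)^3 = $65.3704 / 1.214768 = $53.81

$53.81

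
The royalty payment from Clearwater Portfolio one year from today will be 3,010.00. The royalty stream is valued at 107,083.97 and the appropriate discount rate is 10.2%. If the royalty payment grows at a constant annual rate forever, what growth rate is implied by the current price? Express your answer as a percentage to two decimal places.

7.39%

P = D₁/(r−g) ⇒ g = r − D₁/P = 0.102 − 3,010.00/107,083.97 = 0.073891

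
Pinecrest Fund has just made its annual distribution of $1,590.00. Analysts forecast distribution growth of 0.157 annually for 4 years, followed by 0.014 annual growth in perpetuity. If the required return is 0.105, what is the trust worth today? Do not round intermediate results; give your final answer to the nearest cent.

D_1 = 1839.63000
D_2 = 2128.45191
D_3 = 2462.61886
D_4 = 2849.25002
Terminal value at year 4: TV = D_4×(1+g_2)/(r−g_2) = 2889.13952/0.091 = 31748.78595
P_0 = D_1/(1+r)^1 + D_2/(1+r)^2 + D_3/(1+r)^3 + D_4/(1+r)^4 + TV/(1+r)^4
    = 1664.82353 + 1743.16817 + 1825.19961 + 1911.09136 + 21295.01796 = 28439.30062

$28439.30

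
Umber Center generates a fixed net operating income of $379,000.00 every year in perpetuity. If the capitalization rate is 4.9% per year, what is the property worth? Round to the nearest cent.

$7734693.88

Level perpetuity: PV = C / r = $379,000.00 / 0.049 = $7,734,693.88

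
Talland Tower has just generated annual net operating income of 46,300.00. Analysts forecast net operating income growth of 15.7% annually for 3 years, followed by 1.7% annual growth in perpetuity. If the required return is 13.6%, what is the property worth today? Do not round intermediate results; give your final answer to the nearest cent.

562141.11

D_1 = 53569.10000
D_2 = 61979.44870
D_3 = 71710.22215
Terminal value at year 3: TV = D_3×(1+g_2)/(r−g_2) = 72929.29592/0.119 = 612851.22624
P_0 = D_1/(1+r)^1 + D_2/(1+r)^2 + D_3/(1+r)^3 + TV/(1+r)^3
    = 47155.89789 + 48027.61783 + 48915.45232 + 418042.14290 = 562141.11093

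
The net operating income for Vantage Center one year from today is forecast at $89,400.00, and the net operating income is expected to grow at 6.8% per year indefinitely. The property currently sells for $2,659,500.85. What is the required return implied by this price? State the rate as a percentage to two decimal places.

P = D₁/(r − g) ⇒ r = D₁/P + g = $89,400.0000/$2,659,500.85 + 0.068 = 0.033615 + 0.068 = 0.101615

10.16%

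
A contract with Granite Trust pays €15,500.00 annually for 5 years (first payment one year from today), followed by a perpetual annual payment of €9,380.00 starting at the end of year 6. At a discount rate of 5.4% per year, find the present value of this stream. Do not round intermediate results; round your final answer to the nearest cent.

PV of 5-year annuity: €15,500.00 × [1 − (1+0.054)^−5] / 0.054 = 66371.31074
Perpetuity value at year 5: €9,380.00 / 0.054 = 173703.70370
PV of perpetuity: 173703.70370 / (1+0.054)^5 = 133538.35565
Total PV = 66371.31074 + 133538.35565 = 199909.66640

€199909.67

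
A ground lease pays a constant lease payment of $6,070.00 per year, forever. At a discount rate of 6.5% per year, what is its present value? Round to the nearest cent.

Level perpetuity: PV = C / r = $6,070.00 / 0.065 = $93,384.62

$93384.62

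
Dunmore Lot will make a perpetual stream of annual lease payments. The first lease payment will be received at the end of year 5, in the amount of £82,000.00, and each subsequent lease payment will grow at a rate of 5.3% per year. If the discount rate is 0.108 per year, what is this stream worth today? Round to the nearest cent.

£989218.25

Value at end of year 4: C₁ / (r − g) = £82,000.00 / (0.108 − 0.053) = £1,490,909.0909
Discount to today: PV = £1,490,909.0909 / (1 + 0.108)^4 = £1,490,909.0909 / 1.507159 = £989,218.25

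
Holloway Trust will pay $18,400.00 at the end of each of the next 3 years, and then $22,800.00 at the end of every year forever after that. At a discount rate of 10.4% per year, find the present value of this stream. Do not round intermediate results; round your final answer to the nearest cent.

$208365.22

PV of 3-year annuity: $18,400.00 × [1 − (1+0.104)^−3] / 0.104 = 45437.75817
Perpetuity value at year 3: $22,800.00 / 0.104 = 219230.76923
PV of perpetuity: 219230.76923 / (1+0.104)^3 = 162927.46019
Total PV = 45437.75817 + 162927.46019 = 208365.21836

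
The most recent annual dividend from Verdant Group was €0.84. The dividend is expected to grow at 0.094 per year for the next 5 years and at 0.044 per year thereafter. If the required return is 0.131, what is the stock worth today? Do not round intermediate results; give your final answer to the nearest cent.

€12.34

D_1 = 0.91896
D_2 = 1.00534
D_3 = 1.09984
D_4 = 1.20323
D_5 = 1.31633
Terminal value at year 5: TV = D_5×(1+g_2)/(r−g_2) = 1.37425/0.087 = 15.79600
P_0 = D_1/(1+r)^1 + D_2/(1+r)^2 + D_3/(1+r)^3 + D_4/(1+r)^4 + D_5/(1+r)^5 + TV/(1+r)^5
    = 0.81252 + 0.78594 + 0.76023 + 0.73536 + 0.71130 + 8.53560 = 12.34094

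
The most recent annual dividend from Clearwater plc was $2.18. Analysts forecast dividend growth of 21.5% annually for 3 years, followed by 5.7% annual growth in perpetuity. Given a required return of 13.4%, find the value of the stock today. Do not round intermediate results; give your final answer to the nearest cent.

$44.33

D_1 = 2.64870
D_2 = 3.21817
D_3 = 3.91008
Terminal value at year 3: TV = D_3×(1+g_2)/(r−g_2) = 4.13295/0.077 = 53.67470
P_0 = D_1/(1+r)^1 + D_2/(1+r)^2 + D_3/(1+r)^3 + TV/(1+r)^3
    = 2.33571 + 2.50255 + 2.68130 + 36.80700 = 44.32657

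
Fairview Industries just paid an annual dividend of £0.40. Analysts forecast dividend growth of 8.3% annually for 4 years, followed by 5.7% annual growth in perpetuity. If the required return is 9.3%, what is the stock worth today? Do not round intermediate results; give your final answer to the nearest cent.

£12.88

D_1 = 0.43320
D_2 = 0.46916
D_3 = 0.50810
D_4 = 0.55027
Terminal value at year 4: TV = D_4×(1+g_2)/(r−g_2) = 0.58163/0.036 = 16.15646
P_0 = D_1/(1+r)^1 + D_2/(1+r)^2 + D_3/(1+r)^3 + D_4/(1+r)^4 + TV/(1+r)^4
    = 0.39634 + 0.39271 + 0.38912 + 0.38556 + 11.32050 = 12.88424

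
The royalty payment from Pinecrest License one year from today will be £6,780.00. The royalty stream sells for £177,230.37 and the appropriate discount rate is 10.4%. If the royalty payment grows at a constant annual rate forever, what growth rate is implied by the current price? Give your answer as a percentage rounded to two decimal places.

6.57%

P = D₁/(r−g) ⇒ g = r − D₁/P = 0.104 − £6,780.00/£177,230.37 = 0.065745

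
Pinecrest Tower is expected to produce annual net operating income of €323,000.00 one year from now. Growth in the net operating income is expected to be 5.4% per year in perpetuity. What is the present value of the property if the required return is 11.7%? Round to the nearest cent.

Growing perpetuity: P = D₁ / (r − g) = €323,000.0000 / (0.117 − 0.054) = €5,126,984.13

€5126984.13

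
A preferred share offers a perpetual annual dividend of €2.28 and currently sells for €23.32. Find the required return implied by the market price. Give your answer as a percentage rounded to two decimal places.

9.78%

P = C/r ⇒ r = C/P = €2.28/€23.32 = 0.097770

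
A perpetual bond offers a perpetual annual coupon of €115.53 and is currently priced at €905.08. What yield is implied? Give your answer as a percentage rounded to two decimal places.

P = C/r ⇒ r = C/P = €115.53/€905.08 = 0.127646

12.76%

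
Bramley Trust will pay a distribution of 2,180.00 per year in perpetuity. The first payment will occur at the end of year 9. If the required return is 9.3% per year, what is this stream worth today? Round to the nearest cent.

Value at end of year 8: C / r = 2,180.00 / 0.093 = 23,440.8602
Discount to today: PV = 23,440.8602 / (1 + 0.093)^8 = 23,440.8602 / 2.036861 = 11,508.33

11508.33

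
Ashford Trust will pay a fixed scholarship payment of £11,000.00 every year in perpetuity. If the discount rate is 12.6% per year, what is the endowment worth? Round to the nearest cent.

£87301.59

Level perpetuity: PV = C / r = £11,000.00 / 0.126 = £87,301.59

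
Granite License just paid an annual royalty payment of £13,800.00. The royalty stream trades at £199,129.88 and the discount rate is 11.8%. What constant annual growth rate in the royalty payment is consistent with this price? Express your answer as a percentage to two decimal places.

4.55%

P = D₀(1+g)/(r−g) ⇒ P(r−g) = D₀(1+g) ⇒ g(P+D₀) = P·r − D₀
g = (P·r − D₀)/(P + D₀) = (£199,129.88×0.118 − £13,800.00) / (£199,129.88 + £13,800.00) = 0.045542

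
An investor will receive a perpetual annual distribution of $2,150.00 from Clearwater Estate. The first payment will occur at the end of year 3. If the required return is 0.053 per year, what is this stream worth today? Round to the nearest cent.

$36585.23

Value at end of year 2: C / r = $2,150.00 / 0.053 = $40,566.0377
Discount to today: PV = $40,566.0377 / (1 + 0.053)^2 = $40,566.0377 / 1.108809 = $36,585.23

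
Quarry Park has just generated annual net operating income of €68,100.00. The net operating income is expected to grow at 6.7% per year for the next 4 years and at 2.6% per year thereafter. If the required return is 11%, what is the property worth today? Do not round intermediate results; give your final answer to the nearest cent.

€957221.71

D_1 = 72662.70000
D_2 = 77531.10090
D_3 = 82725.68466
D_4 = 88268.30553
Terminal value at year 4: TV = D_4×(1+g_2)/(r−g_2) = 90563.28148/0.084 = 1078134.30329
P_0 = D_1/(1+r)^1 + D_2/(1+r)^2 + D_3/(1+r)^3 + D_4/(1+r)^4 + TV/(1+r)^4
    = 65461.89189 + 62925.98076 + 60488.30764 + 58145.06689 + 710200.45987 = 957221.70705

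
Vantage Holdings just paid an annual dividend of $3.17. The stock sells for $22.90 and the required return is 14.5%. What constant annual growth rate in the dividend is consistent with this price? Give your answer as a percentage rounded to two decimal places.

P = D₀(1+g)/(r−g) ⇒ P(r−g) = D₀(1+g) ⇒ g(P+D₀) = P·r − D₀
g = (P·r − D₀)/(P + D₀) = ($22.90×0.145 − $3.17) / ($22.90 + $3.17) = 0.005773

0.58%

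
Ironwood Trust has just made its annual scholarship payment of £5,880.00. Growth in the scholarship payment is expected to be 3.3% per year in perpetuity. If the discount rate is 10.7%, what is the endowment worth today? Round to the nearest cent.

D₁ = D₀ × (1 + g) = £5,880.00 × 1.033 = £6,074.0400
Growing perpetuity: P = D₁ / (r − g) = £6,074.0400 / (0.107 − 0.033) = £82,081.62

£82081.62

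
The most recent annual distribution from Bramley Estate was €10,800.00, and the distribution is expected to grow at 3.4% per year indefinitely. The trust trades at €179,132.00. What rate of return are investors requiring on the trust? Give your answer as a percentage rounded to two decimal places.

9.63%

D₁ = €10,800.00 × 1.034 = €11,167.2000
P = D₁/(r − g) ⇒ r = D₁/P + g = €11,167.2000/€179,132.00 + 0.034 = 0.062341 + 0.034 = 0.096341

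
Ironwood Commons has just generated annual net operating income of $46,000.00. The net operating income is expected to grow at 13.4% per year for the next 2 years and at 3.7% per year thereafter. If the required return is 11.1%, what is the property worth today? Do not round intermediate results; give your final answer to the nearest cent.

D_1 = 52164.00000
D_2 = 59153.97600
Terminal value at year 2: TV = D_2×(1+g_2)/(r−g_2) = 61342.67311/0.074 = 828955.04205
P_0 = D_1/(1+r)^1 + D_2/(1+r)^2 + TV/(1+r)^2
    = 46952.29523 + 47924.30494 + 671587.89493 = 766464.49510

$766464.50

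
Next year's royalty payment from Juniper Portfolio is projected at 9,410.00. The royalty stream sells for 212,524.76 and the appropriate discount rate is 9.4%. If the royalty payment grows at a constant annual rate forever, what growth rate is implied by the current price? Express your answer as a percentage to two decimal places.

4.97%

P = D₁/(r−g) ⇒ g = r − D₁/P = 0.094 − 9,410.00/212,524.76 = 0.049723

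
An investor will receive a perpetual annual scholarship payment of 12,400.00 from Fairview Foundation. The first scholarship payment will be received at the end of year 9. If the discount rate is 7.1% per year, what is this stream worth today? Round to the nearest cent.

Value at end of year 8: C / r = 12,400.00 / 0.071 = 174,647.8873
Discount to today: PV = 174,647.8873 / (1 + 0.071)^8 = 174,647.8873 / 1.731075 = 100,889.87

100889.87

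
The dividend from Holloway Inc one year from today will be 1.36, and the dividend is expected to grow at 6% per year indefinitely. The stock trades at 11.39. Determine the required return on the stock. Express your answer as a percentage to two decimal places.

P = D₁/(r − g) ⇒ r = D₁/P + g = 1.3600/11.39 + 0.06 = 0.119403 + 0.06 = 0.179403

17.94%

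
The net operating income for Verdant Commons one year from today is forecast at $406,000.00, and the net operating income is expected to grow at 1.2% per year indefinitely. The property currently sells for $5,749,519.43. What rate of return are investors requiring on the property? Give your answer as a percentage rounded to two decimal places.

8.26%

P = D₁/(r − g) ⇒ r = D₁/P + g = $406,000.0000/$5,749,519.43 + 0.012 = 0.070615 + 0.012 = 0.082615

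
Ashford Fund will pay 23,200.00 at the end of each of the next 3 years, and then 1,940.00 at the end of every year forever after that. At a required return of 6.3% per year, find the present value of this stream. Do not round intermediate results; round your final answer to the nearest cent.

87307.93

PV of 3-year annuity: 23,200.00 × [1 − (1+0.063)^−3] / 0.063 = 61671.27020
Perpetuity value at year 3: 1,940.00 / 0.063 = 30793.65079
PV of perpetuity: 30793.65079 / (1+0.063)^3 = 25636.65665
Total PV = 61671.27020 + 25636.65665 = 87307.92685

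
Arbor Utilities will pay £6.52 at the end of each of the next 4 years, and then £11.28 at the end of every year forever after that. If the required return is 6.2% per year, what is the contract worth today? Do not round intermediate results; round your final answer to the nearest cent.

PV of 4-year annuity: £6.52 × [1 − (1+0.062)^−4] / 0.062 = 22.48941
Perpetuity value at year 4: £11.28 / 0.062 = 181.93548
PV of perpetuity: 181.93548 / (1+0.062)^4 = 143.02743
Total PV = 22.48941 + 143.02743 = 165.51684

£165.52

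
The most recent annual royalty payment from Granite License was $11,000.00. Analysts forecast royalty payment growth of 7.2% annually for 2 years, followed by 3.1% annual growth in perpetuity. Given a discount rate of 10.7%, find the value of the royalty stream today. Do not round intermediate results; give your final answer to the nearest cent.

D_1 = 11792.00000
D_2 = 12641.02400
Terminal value at year 2: TV = D_2×(1+g_2)/(r−g_2) = 13032.89574/0.076 = 171485.47032
P_0 = D_1/(1+r)^1 + D_2/(1+r)^2 + TV/(1+r)^2
    = 10652.21319 + 10315.42235 + 139936.84789 = 160904.48343

$160904.48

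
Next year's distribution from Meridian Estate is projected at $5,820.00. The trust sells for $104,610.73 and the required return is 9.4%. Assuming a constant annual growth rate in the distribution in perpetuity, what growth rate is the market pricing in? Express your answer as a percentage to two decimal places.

P = D₁/(r−g) ⇒ g = r − D₁/P = 0.094 − $5,820.00/$104,610.73 = 0.038365

3.84%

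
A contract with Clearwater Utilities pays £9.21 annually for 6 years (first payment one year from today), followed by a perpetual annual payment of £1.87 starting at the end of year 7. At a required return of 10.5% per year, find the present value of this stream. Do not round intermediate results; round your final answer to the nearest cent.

£49.31

PV of 6-year annuity: £9.21 × [1 − (1+0.105)^−6] / 0.105 = 39.53097
Perpetuity value at year 6: £1.87 / 0.105 = 17.80952
PV of perpetuity: 17.80952 / (1+0.105)^6 = 9.78315
Total PV = 39.53097 + 9.78315 = 49.31412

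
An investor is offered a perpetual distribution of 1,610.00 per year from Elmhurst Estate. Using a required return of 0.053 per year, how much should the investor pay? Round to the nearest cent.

Level perpetuity: PV = C / r = 1,610.00 / 0.053 = 30,377.36

30377.36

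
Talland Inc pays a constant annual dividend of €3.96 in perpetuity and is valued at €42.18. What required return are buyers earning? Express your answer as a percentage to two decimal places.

P = C/r ⇒ r = C/P = €3.96/€42.18 = 0.093883

9.39%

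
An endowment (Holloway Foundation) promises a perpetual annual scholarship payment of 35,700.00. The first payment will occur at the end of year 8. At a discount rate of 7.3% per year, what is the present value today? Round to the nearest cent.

298639.54

Value at end of year 7: C / r = 35,700.00 / 0.073 = 489,041.0959
Discount to today: PV = 489,041.0959 / (1 + 0.073)^7 = 489,041.0959 / 1.637563 = 298,639.54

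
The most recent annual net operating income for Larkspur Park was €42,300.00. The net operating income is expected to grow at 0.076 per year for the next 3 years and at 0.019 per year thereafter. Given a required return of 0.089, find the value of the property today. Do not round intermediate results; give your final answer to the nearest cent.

€717871.37

D_1 = 45514.80000
D_2 = 48973.92480
D_3 = 52695.94308
Terminal value at year 3: TV = D_3×(1+g_2)/(r−g_2) = 53697.16600/0.07 = 767102.37148
P_0 = D_1/(1+r)^1 + D_2/(1+r)^2 + D_3/(1+r)^3 + TV/(1+r)^3
    = 41795.04132 + 41296.11062 + 40803.13593 + 593977.07871 = 717871.36658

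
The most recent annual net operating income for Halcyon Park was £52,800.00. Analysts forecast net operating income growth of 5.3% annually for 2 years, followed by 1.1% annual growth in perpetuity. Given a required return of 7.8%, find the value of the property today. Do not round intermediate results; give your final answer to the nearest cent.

£862157.78

D_1 = 55598.40000
D_2 = 58545.11520
Terminal value at year 2: TV = D_2×(1+g_2)/(r−g_2) = 59189.11147/0.067 = 883419.57414
P_0 = D_1/(1+r)^1 + D_2/(1+r)^2 + TV/(1+r)^2
    = 51575.51020 + 50379.41767 + 760202.85465 = 862157.78252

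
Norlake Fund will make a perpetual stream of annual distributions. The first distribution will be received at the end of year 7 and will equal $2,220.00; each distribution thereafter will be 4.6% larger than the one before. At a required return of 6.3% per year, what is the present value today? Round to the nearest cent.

Value at end of year 6: C₁ / (r − g) = $2,220.00 / (0.063 − 0.046) = $130,588.2353
Discount to today: PV = $130,588.2353 / (1 + 0.063)^6 = $130,588.2353 / 1.442778 = $90,511.65

$90511.65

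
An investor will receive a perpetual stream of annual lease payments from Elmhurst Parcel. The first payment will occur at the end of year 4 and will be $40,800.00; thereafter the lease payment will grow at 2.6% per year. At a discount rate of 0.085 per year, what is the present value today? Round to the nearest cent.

Value at end of year 3: C₁ / (r − g) = $40,800.00 / (0.085 − 0.026) = $691,525.4237
Discount to today: PV = $691,525.4237 / (1 + 0.085)^3 = $691,525.4237 / 1.277289 = $541,400.85

$541400.85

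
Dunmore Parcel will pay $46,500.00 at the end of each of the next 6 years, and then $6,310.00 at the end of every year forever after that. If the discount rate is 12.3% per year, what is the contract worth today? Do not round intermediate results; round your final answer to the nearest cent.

PV of 6-year annuity: $46,500.00 × [1 − (1+0.123)^−6] / 0.123 = 189567.03116
Perpetuity value at year 6: $6,310.00 / 0.123 = 51300.81301
PV of perpetuity: 51300.81301 / (1+0.123)^6 = 25576.77072
Total PV = 189567.03116 + 25576.77072 = 215143.80187

$215143.80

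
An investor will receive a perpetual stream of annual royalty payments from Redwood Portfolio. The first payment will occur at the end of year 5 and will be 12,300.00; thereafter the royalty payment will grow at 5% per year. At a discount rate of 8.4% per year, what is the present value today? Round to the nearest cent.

262004.69

Value at end of year 4: C₁ / (r − g) = 12,300.00 / (0.084 − 0.05) = 361,764.7059
Discount to today: PV = 361,764.7059 / (1 + 0.084)^4 = 361,764.7059 / 1.380757 = 262,004.69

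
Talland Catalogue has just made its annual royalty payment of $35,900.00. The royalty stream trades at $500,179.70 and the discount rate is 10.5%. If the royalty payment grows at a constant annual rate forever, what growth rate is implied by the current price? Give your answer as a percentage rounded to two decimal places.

P = D₀(1+g)/(r−g) ⇒ P(r−g) = D₀(1+g) ⇒ g(P+D₀) = P·r − D₀
g = (P·r − D₀)/(P + D₀) = ($500,179.70×0.105 − $35,900.00) / ($500,179.70 + $35,900.00) = 0.031001

3.10%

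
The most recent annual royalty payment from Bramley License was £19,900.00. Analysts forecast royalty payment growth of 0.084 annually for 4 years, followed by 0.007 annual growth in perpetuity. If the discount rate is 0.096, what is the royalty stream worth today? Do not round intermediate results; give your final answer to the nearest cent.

D_1 = 21571.60000
D_2 = 23383.61440
D_3 = 25347.83801
D_4 = 27477.05640
Terminal value at year 4: TV = D_4×(1+g_2)/(r−g_2) = 27669.39580/0.089 = 310892.08761
P_0 = D_1/(1+r)^1 + D_2/(1+r)^2 + D_3/(1+r)^3 + D_4/(1+r)^4 + TV/(1+r)^4
    = 19682.11679 + 19466.61916 + 19253.48099 + 19042.67646 + 215460.39542 = 292905.28881

£292905.29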